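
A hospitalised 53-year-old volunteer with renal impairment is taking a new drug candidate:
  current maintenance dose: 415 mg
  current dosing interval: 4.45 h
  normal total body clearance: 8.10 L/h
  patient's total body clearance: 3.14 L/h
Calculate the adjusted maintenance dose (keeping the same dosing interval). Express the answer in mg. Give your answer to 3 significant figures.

161 mg

To keep the same average steady-state level, dosing rate must scale with clearance.
CL ratio = 3.14 / 8.10 = 0.3877
New dose (same interval) = 415 × 0.3877 = 160.9 mg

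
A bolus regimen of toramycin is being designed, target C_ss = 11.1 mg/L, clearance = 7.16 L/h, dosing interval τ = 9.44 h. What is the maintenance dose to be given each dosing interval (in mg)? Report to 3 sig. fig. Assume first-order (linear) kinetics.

At steady state, Dose/τ = Css × CL.
Dose = Css × CL × τ = 11.1 × 7.160 × 9.44 = 750.3 mg

750 mg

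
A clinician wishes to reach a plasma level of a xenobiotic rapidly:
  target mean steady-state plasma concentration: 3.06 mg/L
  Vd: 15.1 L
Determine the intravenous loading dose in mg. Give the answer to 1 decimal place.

46.2 mg

LD = Css × Vd = 3.06 × 15.1 = 46.21 mg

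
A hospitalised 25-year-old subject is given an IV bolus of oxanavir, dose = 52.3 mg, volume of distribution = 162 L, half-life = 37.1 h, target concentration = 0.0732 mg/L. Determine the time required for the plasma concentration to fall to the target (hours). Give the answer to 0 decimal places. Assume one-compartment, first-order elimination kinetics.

79 h

C₀ = Dose / Vd = 52.30 / 162 = 0.3228 mg/L
k = ln2 / t½ = 0.693147 / 37.1 = 0.01868 h⁻¹
t = ln(C₀ / C) / k = ln(0.3228 / 0.0732) / 0.01868
  = ln(4.410) / 0.01868 = 1.484 / 0.01868 = 79.44 h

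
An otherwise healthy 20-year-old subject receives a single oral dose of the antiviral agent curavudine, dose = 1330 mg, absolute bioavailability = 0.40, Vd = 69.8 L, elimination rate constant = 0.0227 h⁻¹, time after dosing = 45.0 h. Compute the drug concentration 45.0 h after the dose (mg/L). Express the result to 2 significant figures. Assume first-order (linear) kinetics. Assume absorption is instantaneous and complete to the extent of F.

Amount reaching circulation = F × Dose = 0.40 × 1330 = 532.0 mg
C₀ = F·Dose / Vd = 532.0 / 69.8 = 7.622 mg/L
C = C₀ · e^(−k·t) = 7.622 × e^(−0.02270 × 45.0)
  = 7.622 × 0.3601 = 2.745 mg/L

2.7 mg/L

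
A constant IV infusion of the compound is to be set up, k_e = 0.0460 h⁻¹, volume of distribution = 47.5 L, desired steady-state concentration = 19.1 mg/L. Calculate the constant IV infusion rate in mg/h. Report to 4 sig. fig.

41.73 mg/h

CL = k × Vd = 0.04600 × 47.5 = 2.185 L/h
At steady state, infusion rate R₀ = Css × CL = 19.1 × 2.185 = 41.73 mg/h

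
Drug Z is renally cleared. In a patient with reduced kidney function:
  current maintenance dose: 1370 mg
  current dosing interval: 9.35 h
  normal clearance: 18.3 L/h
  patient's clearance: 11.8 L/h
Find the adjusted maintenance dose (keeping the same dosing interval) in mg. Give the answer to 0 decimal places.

To keep the same average steady-state level, dosing rate must scale with clearance.
CL ratio = 11.8 / 18.3 = 0.6448
New dose (same interval) = 1370 × 0.6448 = 883.4 mg

883 mg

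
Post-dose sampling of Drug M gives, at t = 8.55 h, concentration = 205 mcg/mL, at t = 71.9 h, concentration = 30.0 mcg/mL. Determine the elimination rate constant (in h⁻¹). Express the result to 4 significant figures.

0.03034 h⁻¹

k = ln(C₁/C₂) / (t₂ − t₁) = ln(205/30.0) / (71.9 − 8.55)
  = 1.922 / 63.35 = 0.03034 h⁻¹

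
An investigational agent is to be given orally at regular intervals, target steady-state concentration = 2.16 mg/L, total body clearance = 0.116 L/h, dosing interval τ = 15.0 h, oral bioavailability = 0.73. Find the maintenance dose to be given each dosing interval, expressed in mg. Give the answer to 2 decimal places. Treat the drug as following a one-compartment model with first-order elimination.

At steady state, F × (Dose/τ) = Css × CL.
Dose = Css × CL × τ / F = 2.16 × 0.1160 × 15.0 / 0.73 = 5.148 mg

5.15 mg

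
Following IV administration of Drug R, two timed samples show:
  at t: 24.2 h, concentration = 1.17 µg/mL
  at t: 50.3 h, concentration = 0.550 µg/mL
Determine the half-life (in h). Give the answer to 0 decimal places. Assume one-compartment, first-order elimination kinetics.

24 h

k = ln(C₁/C₂) / (t₂ − t₁) = ln(1.17/0.550) / (50.3 − 24.2)
  = 0.7548 / 26.10 = 0.02892 h⁻¹
t½ = ln2 / k = 0.693147 / 0.02892 = 23.97 h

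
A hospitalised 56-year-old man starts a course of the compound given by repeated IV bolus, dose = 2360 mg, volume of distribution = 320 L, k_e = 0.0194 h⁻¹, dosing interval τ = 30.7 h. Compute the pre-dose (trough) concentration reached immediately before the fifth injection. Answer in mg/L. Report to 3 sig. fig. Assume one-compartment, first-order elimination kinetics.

C₀ per dose = Dose / Vd = 2360 / 320 = 7.375 mg/L
Fraction remaining after one interval: r = e^(−kτ) = e^(−0.01940 × 30.7) = 0.5512
Before dose 5, 4 doses have been given (aged 1τ, 2τ, 3τ, 4τ).
C_trough = C₀ × (r + r² + … + r^4) = C₀ × r(1−r^4)/(1−r)
        = 7.375 × 0.5512 × (1 − 0.09231) / (1 − 0.5512) = 8.222 mg/L

8.22 mg/L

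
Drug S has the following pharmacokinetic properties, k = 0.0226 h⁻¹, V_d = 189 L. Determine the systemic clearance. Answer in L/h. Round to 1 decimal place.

4.3 L/h

CL = k × Vd = 0.0226 × 189 = 4.271 L/h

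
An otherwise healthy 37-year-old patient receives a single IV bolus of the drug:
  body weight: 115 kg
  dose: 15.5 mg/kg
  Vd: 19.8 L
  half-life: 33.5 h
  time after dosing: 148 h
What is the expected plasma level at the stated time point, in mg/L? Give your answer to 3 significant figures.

Total dose = 15.5 × 115 = 1783 mg
C₀ = Dose / Vd = 1783 / 19.8 = 90.05 mg/L
k = ln2 / t½ = 0.693147 / 33.5 = 0.02069 h⁻¹
C = C₀ · e^(−k·t) = 90.05 × e^(−0.02069 × 148)
  = 90.05 × 0.04679 = 4.213 mg/L

4.21 mg/L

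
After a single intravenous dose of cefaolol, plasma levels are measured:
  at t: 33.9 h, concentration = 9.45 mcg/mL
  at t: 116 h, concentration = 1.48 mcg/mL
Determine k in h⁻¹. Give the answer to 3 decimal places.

0.023 h⁻¹

k = ln(C₁/C₂) / (t₂ − t₁) = ln(9.45/1.48) / (116 − 33.9)
  = 1.854 / 82.10 = 0.02258 h⁻¹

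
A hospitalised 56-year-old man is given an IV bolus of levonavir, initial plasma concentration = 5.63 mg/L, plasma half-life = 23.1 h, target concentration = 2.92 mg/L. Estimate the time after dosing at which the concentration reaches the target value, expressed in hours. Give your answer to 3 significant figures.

k = ln2 / t½ = 0.693147 / 23.1 = 0.03001 h⁻¹
t = ln(C₀ / C) / k = ln(5.630 / 2.92) / 0.03001
  = ln(1.928) / 0.03001 = 0.6565 / 0.03001 = 21.88 h

21.9 h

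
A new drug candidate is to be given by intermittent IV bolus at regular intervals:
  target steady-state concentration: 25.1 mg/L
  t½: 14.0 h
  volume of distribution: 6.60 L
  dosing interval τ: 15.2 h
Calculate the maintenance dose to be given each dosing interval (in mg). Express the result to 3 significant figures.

k = ln2 / t½ = 0.693147 / 14.0 = 0.04951 h⁻¹
CL = k × Vd = 0.04951 × 6.60 = 0.3268 L/h
At steady state, Dose/τ = Css × CL.
Dose = Css × CL × τ = 25.1 × 0.3268 × 15.2 = 124.7 mg

125 mg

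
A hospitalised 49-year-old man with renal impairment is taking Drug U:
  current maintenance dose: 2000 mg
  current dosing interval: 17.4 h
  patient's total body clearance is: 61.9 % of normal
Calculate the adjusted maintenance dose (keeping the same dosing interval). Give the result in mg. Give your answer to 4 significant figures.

To keep the same average steady-state level, dosing rate must scale with clearance.
CL ratio = 61.9 / 100 = 0.6190
New dose (same interval) = 2000 × 0.6190 = 1238 mg

1238 mg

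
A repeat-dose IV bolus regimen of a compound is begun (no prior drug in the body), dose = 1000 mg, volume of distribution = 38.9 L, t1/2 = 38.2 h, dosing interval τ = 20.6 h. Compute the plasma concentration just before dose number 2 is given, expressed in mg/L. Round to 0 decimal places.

C₀ per dose = Dose / Vd = 1000 / 38.9 = 25.71 mg/L
k = ln2 / t½ = 0.693147 / 38.2 = 0.01815 h⁻¹
Fraction remaining after one interval: r = e^(−kτ) = e^(−0.01815 × 20.6) = 0.6881
Before dose 2, 1 dose has been given (aged 1τ).
C_trough = C₀ × r = 25.71 × 0.6881 = 17.69 mg/L

18 mg/L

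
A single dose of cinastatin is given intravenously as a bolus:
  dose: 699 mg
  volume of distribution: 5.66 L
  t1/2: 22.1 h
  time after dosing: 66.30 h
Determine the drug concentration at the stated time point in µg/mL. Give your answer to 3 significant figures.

C₀ = Dose / Vd = 699.0 / 5.66 = 123.5 mg/L
k = ln2 / t½ = 0.693147 / 22.1 = 0.03136 h⁻¹
t / t½ = 66.30 / 22.1 = 3 half-lives
C = C₀ × (1/2)^3 = 123.5 × 0.1250 = 15.44 mg/L
(15.44 mg/L = 15.44 µg/mL)

15.4 µg/mL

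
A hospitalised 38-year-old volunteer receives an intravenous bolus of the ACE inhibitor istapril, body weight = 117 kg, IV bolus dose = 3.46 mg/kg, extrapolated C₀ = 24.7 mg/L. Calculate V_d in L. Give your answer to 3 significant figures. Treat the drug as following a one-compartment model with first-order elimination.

16.4 L

Dose = 3.46 × 117 = 404.8 mg
Vd = Dose / C₀ = 404.8 / 24.7 = 16.39 L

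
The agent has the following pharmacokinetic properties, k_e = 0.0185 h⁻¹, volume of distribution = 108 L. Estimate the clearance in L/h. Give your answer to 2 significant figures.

CL = k × Vd = 0.0185 × 108 = 1.998 L/h

2.0 L/h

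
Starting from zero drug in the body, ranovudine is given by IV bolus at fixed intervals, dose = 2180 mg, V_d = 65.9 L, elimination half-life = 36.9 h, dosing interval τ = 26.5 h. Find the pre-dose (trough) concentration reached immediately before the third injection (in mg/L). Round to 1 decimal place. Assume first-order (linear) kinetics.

32.3 mg/L

C₀ per dose = Dose / Vd = 2180 / 65.9 = 33.08 mg/L
k = ln2 / t½ = 0.693147 / 36.9 = 0.01878 h⁻¹
Fraction remaining after one interval: r = e^(−kτ) = e^(−0.01878 × 26.5) = 0.6079
Before dose 3, 2 doses have been given (aged 1τ, 2τ).
C_trough = C₀ × (r + r²) = 33.08 × (0.6079 + 0.3695) = 32.33 mg/L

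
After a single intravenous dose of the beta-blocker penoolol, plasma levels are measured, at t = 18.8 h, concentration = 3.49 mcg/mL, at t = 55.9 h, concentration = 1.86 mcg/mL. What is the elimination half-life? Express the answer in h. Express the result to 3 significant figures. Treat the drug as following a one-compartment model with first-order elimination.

40.9 h

k = ln(C₁/C₂) / (t₂ − t₁) = ln(3.49/1.86) / (55.9 − 18.8)
  = 0.6293 / 37.10 = 0.01696 h⁻¹
t½ = ln2 / k = 0.693147 / 0.01696 = 40.87 h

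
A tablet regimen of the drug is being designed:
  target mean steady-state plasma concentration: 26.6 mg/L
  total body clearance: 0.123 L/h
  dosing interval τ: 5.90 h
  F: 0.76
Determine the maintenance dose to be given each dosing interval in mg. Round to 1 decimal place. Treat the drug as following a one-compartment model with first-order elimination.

At steady state, F × (Dose/τ) = Css × CL.
Dose = Css × CL × τ / F = 26.6 × 0.1230 × 5.90 / 0.76 = 25.40 mg

25.4 mg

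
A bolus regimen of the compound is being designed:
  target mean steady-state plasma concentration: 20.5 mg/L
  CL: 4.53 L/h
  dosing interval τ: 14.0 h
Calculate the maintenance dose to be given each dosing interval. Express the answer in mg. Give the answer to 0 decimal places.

At steady state, Dose/τ = Css × CL.
Dose = Css × CL × τ = 20.5 × 4.530 × 14.0 = 1300 mg

1300 mg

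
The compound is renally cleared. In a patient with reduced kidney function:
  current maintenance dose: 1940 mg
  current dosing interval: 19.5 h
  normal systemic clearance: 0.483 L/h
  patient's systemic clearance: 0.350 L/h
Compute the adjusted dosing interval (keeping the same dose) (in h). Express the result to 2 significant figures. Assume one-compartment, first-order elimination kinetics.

To keep the same average steady-state level, dosing rate must scale with clearance.
CL ratio = 0.350 / 0.483 = 0.7246
New interval (same dose) = 19.5 / 0.7246 = 26.91 h

27 h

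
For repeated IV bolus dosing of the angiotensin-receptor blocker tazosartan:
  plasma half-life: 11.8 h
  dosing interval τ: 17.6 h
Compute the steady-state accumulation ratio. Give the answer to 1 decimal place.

k = ln2 / t½ = 0.693147 / 11.8 = 0.05874 h⁻¹
e^(−kτ) = e^(−0.05874 × 17.6) = 0.3556
Accumulation ratio R = 1 / (1 − e^(−kτ)) = 1 / (1 − 0.3556) = 1.552

1.6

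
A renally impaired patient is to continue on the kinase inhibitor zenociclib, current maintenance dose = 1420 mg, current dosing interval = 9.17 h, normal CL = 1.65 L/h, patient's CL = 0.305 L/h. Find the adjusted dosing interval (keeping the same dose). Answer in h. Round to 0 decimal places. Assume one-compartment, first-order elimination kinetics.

To keep the same average steady-state level, dosing rate must scale with clearance.
CL ratio = 0.305 / 1.65 = 0.1848
New interval (same dose) = 9.17 / 0.1848 = 49.62 h

50 h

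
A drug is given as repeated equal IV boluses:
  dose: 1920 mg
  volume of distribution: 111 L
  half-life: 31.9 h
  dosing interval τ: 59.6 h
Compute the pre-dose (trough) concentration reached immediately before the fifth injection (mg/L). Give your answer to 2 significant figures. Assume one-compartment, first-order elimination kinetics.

6.5 mg/L

C₀ per dose = Dose / Vd = 1920 / 111 = 17.30 mg/L
k = ln2 / t½ = 0.693147 / 31.9 = 0.02173 h⁻¹
Fraction remaining after one interval: r = e^(−kτ) = e^(−0.02173 × 59.6) = 0.2739
Before dose 5, 4 doses have been given (aged 1τ, 2τ, 3τ, 4τ).
C_trough = C₀ × (r + r² + … + r^4) = C₀ × r(1−r^4)/(1−r)
        = 17.30 × 0.2739 × (1 − 0.005628) / (1 − 0.2739) = 6.489 mg/L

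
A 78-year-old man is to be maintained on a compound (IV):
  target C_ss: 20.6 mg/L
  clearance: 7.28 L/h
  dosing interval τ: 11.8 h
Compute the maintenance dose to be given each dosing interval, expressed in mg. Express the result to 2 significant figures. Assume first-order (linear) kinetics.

1800 mg

At steady state, Dose/τ = Css × CL.
Dose = Css × CL × τ = 20.6 × 7.280 × 11.8 = 1770 mg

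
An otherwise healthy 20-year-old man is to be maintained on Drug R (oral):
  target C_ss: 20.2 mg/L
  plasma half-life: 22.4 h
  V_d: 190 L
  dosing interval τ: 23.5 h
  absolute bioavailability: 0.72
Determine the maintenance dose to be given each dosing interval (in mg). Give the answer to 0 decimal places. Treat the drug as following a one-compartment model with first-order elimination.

3876 mg

k = ln2 / t½ = 0.693147 / 22.4 = 0.03094 h⁻¹
CL = k × Vd = 0.03094 × 190 = 5.879 L/h
At steady state, F × (Dose/τ) = Css × CL.
Dose = Css × CL × τ / F = 20.2 × 5.879 × 23.5 / 0.72 = 3876 mg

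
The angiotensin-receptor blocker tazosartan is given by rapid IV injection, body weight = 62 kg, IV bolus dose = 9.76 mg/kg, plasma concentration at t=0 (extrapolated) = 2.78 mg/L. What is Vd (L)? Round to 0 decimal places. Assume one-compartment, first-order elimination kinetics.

Dose = 9.76 × 62 = 605.1 mg
Vd = Dose / C₀ = 605.1 / 2.78 = 217.7 L

218 L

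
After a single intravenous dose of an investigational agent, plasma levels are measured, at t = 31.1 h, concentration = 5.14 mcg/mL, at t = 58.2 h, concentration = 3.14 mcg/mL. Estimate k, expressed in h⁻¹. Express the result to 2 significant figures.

0.018 h⁻¹

k = ln(C₁/C₂) / (t₂ − t₁) = ln(5.14/3.14) / (58.2 − 31.1)
  = 0.4928 / 27.10 = 0.01818 h⁻¹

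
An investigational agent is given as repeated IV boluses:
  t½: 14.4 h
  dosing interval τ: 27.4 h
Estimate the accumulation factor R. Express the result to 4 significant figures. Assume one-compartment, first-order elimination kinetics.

k = ln2 / t½ = 0.693147 / 14.4 = 0.04814 h⁻¹
e^(−kτ) = e^(−0.04814 × 27.4) = 0.2674
Accumulation ratio R = 1 / (1 − e^(−kτ)) = 1 / (1 − 0.2674) = 1.365

1.365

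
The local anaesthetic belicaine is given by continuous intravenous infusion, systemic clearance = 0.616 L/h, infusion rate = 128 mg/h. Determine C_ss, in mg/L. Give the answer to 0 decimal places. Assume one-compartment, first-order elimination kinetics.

208 mg/L

At steady state Css = R₀ / CL = 128 / 0.6160 = 207.8 mg/L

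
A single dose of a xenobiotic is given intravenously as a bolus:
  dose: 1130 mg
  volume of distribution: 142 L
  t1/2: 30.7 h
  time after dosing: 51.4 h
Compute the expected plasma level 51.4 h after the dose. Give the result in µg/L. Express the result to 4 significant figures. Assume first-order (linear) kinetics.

2493 µg/L

C₀ = Dose / Vd = 1130 / 142 = 7.958 mg/L
k = ln2 / t½ = 0.693147 / 30.7 = 0.02258 h⁻¹
C = C₀ · e^(−k·t) = 7.958 × e^(−0.02258 × 51.4)
  = 7.958 × 0.3133 = 2.493 mg/L
Convert: 2.493 mg/L × 1000 = 2493 µg/L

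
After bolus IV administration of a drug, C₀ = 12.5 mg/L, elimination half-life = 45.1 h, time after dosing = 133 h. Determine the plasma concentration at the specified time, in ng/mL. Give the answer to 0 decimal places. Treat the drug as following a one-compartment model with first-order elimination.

k = ln2 / t½ = 0.693147 / 45.1 = 0.01537 h⁻¹
C = C₀ · e^(−k·t) = 12.50 × e^(−0.01537 × 133)
  = 12.50 × 0.1295 = 1.619 mg/L
Convert: 1.619 mg/L × 1000 = 1619 ng/mL

1619 ng/mL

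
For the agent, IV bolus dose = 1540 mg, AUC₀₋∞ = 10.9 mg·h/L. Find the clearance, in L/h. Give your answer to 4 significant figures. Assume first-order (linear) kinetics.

CL = Dose / AUC = 1540 / 10.9 = 141.3 L/h

141.3 L/h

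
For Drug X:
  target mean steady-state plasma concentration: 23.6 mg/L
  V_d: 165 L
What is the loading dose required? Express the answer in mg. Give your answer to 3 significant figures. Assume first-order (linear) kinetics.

3890 mg

LD = Css × Vd = 23.6 × 165 = 3894 mg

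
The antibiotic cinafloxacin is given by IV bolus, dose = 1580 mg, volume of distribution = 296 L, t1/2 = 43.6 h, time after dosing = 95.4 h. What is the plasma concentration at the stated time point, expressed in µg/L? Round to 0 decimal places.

C₀ = Dose / Vd = 1580 / 296 = 5.338 mg/L
k = ln2 / t½ = 0.693147 / 43.6 = 0.01590 h⁻¹
C = C₀ · e^(−k·t) = 5.338 × e^(−0.01590 × 95.4)
  = 5.338 × 0.2194 = 1.171 mg/L
Convert: 1.171 mg/L × 1000 = 1171 µg/L

1171 µg/L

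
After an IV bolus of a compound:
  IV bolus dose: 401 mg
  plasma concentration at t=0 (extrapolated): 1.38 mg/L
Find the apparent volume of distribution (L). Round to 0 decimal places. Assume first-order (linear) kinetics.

291 L

Vd = Dose / C₀ = 401.0 / 1.38 = 290.6 L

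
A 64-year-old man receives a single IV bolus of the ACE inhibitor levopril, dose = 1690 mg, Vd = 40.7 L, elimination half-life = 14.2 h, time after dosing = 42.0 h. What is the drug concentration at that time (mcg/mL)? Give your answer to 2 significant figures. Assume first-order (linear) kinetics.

C₀ = Dose / Vd = 1690 / 40.7 = 41.52 mg/L
k = ln2 / t½ = 0.693147 / 14.2 = 0.04881 h⁻¹
C = C₀ · e^(−k·t) = 41.52 × e^(−0.04881 × 42.0)
  = 41.52 × 0.1287 = 5.344 mg/L
(5.344 mg/L = 5.344 mcg/mL)

5.3 mcg/mL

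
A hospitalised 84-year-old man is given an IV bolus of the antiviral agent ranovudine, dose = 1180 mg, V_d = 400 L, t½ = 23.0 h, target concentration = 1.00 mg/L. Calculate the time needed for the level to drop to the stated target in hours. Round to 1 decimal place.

35.9 h

C₀ = Dose / Vd = 1180 / 400 = 2.950 mg/L
k = ln2 / t½ = 0.693147 / 23.0 = 0.03014 h⁻¹
t = ln(C₀ / C) / k = ln(2.950 / 1.00) / 0.03014
  = ln(2.950) / 0.03014 = 1.082 / 0.03014 = 35.90 h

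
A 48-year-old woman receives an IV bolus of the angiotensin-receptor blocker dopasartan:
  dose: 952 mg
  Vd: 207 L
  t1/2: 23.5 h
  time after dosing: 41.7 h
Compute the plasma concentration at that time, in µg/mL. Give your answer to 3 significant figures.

C₀ = Dose / Vd = 952.0 / 207 = 4.599 mg/L
k = ln2 / t½ = 0.693147 / 23.5 = 0.02950 h⁻¹
C = C₀ · e^(−k·t) = 4.599 × e^(−0.02950 × 41.7)
  = 4.599 × 0.2922 = 1.344 mg/L
(1.344 mg/L = 1.344 µg/mL)

1.34 µg/mL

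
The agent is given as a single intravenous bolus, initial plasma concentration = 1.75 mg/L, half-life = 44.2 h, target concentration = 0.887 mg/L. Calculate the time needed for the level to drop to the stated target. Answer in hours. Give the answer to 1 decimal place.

43.3 h

k = ln2 / t½ = 0.693147 / 44.2 = 0.01568 h⁻¹
t = ln(C₀ / C) / k = ln(1.750 / 0.887) / 0.01568
  = ln(1.973) / 0.01568 = 0.6796 / 0.01568 = 43.34 h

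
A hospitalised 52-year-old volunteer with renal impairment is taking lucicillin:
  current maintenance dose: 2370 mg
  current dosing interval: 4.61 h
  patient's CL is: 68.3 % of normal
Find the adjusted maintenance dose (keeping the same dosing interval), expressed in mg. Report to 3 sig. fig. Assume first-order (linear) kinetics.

To keep the same average steady-state level, dosing rate must scale with clearance.
CL ratio = 68.3 / 100 = 0.6830
New dose (same interval) = 2370 × 0.6830 = 1619 mg

1620 mg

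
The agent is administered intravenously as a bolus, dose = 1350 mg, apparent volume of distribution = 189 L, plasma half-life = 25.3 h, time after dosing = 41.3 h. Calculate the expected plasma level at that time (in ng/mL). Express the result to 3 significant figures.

2300 ng/mL

C₀ = Dose / Vd = 1350 / 189 = 7.143 mg/L
k = ln2 / t½ = 0.693147 / 25.3 = 0.02740 h⁻¹
C = C₀ · e^(−k·t) = 7.143 × e^(−0.02740 × 41.3)
  = 7.143 × 0.3225 = 2.304 mg/L
Convert: 2.304 mg/L × 1000 = 2304 ng/mL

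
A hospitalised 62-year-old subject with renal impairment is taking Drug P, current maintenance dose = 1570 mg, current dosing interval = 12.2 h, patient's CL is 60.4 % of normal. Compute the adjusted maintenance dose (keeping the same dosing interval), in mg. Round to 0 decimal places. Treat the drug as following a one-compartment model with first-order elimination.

To keep the same average steady-state level, dosing rate must scale with clearance.
CL ratio = 60.4 / 100 = 0.6040
New dose (same interval) = 1570 × 0.6040 = 948.3 mg

948 mg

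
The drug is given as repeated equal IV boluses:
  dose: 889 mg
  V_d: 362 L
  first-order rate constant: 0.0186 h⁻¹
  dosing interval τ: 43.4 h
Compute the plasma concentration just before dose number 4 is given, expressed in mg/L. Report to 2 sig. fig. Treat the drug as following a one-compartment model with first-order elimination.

1.8 mg/L

C₀ per dose = Dose / Vd = 889 / 362 = 2.456 mg/L
Fraction remaining after one interval: r = e^(−kτ) = e^(−0.01860 × 43.4) = 0.4461
Before dose 4, 3 doses have been given (aged 1τ, 2τ, 3τ).
C_trough = C₀ × (r + r² + … + r^3) = C₀ × r(1−r^3)/(1−r)
        = 2.456 × 0.4461 × (1 − 0.08878) / (1 − 0.4461) = 1.802 mg/L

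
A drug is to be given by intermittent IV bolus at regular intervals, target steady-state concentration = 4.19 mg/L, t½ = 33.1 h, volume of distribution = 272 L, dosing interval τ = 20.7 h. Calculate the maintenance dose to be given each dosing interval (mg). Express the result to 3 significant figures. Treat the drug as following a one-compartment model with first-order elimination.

k = ln2 / t½ = 0.693147 / 33.1 = 0.02094 h⁻¹
CL = k × Vd = 0.02094 × 272 = 5.696 L/h
At steady state, Dose/τ = Css × CL.
Dose = Css × CL × τ = 4.19 × 5.696 × 20.7 = 494.0 mg

494 mg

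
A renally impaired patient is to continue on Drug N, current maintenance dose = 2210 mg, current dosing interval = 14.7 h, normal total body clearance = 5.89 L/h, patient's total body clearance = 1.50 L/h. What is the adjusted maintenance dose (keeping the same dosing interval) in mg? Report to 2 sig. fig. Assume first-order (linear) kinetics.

To keep the same average steady-state level, dosing rate must scale with clearance.
CL ratio = 1.50 / 5.89 = 0.2547
New dose (same interval) = 2210 × 0.2547 = 562.9 mg

560 mg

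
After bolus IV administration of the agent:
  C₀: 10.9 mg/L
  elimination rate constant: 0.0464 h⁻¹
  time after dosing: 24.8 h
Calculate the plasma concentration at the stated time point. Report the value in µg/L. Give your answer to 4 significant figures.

C = C₀ · e^(−k·t) = 10.90 × e^(−0.04640 × 24.8)
  = 10.90 × 0.3164 = 3.449 mg/L
Convert: 3.449 mg/L × 1000 = 3449 µg/L

3449 µg/L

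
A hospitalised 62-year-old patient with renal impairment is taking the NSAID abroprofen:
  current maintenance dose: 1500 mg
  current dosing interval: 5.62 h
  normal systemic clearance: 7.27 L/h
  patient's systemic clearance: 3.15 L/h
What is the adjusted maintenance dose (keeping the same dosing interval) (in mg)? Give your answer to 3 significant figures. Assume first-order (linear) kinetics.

To keep the same average steady-state level, dosing rate must scale with clearance.
CL ratio = 3.15 / 7.27 = 0.4333
New dose (same interval) = 1500 × 0.4333 = 650.0 mg

650 mg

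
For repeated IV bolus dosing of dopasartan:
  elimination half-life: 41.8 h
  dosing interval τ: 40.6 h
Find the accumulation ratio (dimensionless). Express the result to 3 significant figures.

k = ln2 / t½ = 0.693147 / 41.8 = 0.01658 h⁻¹
e^(−kτ) = e^(−0.01658 × 40.6) = 0.5101
Accumulation ratio R = 1 / (1 − e^(−kτ)) = 1 / (1 − 0.5101) = 2.041

2.04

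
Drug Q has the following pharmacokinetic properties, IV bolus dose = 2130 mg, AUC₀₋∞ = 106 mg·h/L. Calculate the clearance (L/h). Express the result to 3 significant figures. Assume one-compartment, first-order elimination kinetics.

CL = Dose / AUC = 2130 / 106 = 20.09 L/h

20.1 L/h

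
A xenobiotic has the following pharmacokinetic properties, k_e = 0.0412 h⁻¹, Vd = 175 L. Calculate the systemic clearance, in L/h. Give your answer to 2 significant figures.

7.2 L/h

CL = k × Vd = 0.0412 × 175 = 7.210 L/h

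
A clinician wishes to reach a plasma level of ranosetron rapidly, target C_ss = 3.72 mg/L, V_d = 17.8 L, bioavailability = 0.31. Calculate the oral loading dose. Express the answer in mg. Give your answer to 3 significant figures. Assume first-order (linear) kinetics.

LD = Css × Vd / F = 3.72 × 17.8 / 0.31 = 213.6 mg

214 mg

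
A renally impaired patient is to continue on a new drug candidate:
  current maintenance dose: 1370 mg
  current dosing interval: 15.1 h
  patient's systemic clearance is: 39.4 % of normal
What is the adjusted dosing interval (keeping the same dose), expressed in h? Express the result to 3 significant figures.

To keep the same average steady-state level, dosing rate must scale with clearance.
CL ratio = 39.4 / 100 = 0.3940
New interval (same dose) = 15.1 / 0.3940 = 38.32 h

38.3 h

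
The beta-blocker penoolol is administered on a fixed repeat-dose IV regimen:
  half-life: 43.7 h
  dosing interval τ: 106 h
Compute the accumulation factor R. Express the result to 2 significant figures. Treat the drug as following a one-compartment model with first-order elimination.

k = ln2 / t½ = 0.693147 / 43.7 = 0.01586 h⁻¹
e^(−kτ) = e^(−0.01586 × 106) = 0.1862
Accumulation ratio R = 1 / (1 − e^(−kτ)) = 1 / (1 − 0.1862) = 1.229

1.2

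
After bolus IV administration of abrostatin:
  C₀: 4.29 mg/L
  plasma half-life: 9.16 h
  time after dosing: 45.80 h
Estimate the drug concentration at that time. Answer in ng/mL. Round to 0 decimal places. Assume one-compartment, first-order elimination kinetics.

134 ng/mL

k = ln2 / t½ = 0.693147 / 9.16 = 0.07567 h⁻¹
t / t½ = 45.80 / 9.16 = 5 half-lives
C = C₀ × (1/2)^5 = 4.290 × 0.03125 = 0.1341 mg/L
Convert: 0.1341 mg/L × 1000 = 134.1 ng/mL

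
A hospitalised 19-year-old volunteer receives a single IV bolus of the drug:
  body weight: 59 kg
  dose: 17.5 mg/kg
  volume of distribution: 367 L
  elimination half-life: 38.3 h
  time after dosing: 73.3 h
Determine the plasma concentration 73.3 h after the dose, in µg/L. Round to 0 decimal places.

747 µg/L

Total dose = 17.5 × 59 = 1033 mg
C₀ = Dose / Vd = 1033 / 367 = 2.815 mg/L
k = ln2 / t½ = 0.693147 / 38.3 = 0.01810 h⁻¹
C = C₀ · e^(−k·t) = 2.815 × e^(−0.01810 × 73.3)
  = 2.815 × 0.2653 = 0.7468 mg/L
Convert: 0.7468 mg/L × 1000 = 746.8 µg/L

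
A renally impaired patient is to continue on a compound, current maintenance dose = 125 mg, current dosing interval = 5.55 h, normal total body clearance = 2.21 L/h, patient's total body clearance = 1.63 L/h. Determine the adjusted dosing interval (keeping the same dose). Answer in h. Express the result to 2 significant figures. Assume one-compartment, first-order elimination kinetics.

To keep the same average steady-state level, dosing rate must scale with clearance.
CL ratio = 1.63 / 2.21 = 0.7376
New interval (same dose) = 5.55 / 0.7376 = 7.524 h

7.5 h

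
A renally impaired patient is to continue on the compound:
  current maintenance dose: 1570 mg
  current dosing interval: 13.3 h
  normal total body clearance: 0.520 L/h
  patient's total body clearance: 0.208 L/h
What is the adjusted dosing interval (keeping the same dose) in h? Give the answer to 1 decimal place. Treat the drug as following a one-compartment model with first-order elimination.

33.3 h

To keep the same average steady-state level, dosing rate must scale with clearance.
CL ratio = 0.208 / 0.520 = 0.4000
New interval (same dose) = 13.3 / 0.4000 = 33.25 h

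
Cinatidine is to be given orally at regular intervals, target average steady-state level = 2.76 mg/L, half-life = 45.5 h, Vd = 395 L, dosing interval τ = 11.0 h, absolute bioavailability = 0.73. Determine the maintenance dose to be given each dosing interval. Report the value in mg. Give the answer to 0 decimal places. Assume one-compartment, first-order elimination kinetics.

250 mg

k = ln2 / t½ = 0.693147 / 45.5 = 0.01523 h⁻¹
CL = k × Vd = 0.01523 × 395 = 6.016 L/h
At steady state, F × (Dose/τ) = Css × CL.
Dose = Css × CL × τ / F = 2.76 × 6.016 × 11.0 / 0.73 = 250.2 mg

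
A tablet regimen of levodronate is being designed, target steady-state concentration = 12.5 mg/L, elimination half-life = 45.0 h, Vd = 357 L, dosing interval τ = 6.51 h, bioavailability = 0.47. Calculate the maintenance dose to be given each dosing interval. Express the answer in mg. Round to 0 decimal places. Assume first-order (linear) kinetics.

k = ln2 / t½ = 0.693147 / 45.0 = 0.01540 h⁻¹
CL = k × Vd = 0.01540 × 357 = 5.498 L/h
At steady state, F × (Dose/τ) = Css × CL.
Dose = Css × CL × τ / F = 12.5 × 5.498 × 6.51 / 0.47 = 951.9 mg

952 mg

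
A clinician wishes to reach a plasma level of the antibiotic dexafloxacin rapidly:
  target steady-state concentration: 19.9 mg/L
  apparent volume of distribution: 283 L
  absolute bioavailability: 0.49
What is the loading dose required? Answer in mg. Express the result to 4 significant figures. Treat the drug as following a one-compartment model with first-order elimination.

11490 mg

LD = Css × Vd / F = 19.9 × 283 / 0.49 = 11490 mg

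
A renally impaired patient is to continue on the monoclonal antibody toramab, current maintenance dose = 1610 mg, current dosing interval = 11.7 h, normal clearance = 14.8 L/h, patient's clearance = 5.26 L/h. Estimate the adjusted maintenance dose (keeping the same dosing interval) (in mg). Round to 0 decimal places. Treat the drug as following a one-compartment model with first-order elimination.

572 mg

To keep the same average steady-state level, dosing rate must scale with clearance.
CL ratio = 5.26 / 14.8 = 0.3554
New dose (same interval) = 1610 × 0.3554 = 572.2 mg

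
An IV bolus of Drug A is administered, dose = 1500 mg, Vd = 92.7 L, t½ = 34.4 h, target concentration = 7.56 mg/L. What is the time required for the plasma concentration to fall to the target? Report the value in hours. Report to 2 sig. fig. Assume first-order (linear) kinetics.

38 h

C₀ = Dose / Vd = 1500 / 92.7 = 16.18 mg/L
k = ln2 / t½ = 0.693147 / 34.4 = 0.02015 h⁻¹
t = ln(C₀ / C) / k = ln(16.18 / 7.56) / 0.02015
  = ln(2.140) / 0.02015 = 0.7608 / 0.02015 = 37.76 h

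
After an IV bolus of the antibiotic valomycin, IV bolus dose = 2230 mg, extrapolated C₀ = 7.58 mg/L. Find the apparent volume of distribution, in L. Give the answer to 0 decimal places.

Vd = Dose / C₀ = 2230 / 7.58 = 294.2 L

294 L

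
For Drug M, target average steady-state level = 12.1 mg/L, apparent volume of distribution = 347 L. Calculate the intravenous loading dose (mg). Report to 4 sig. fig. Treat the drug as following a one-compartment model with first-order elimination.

LD = Css × Vd = 12.1 × 347 = 4199 mg

4199 mg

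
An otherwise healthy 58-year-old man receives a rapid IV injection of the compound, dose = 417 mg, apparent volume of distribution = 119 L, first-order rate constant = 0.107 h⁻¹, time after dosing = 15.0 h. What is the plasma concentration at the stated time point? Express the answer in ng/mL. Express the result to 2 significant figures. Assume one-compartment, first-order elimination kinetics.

700 ng/mL

C₀ = Dose / Vd = 417.0 / 119 = 3.504 mg/L
C = C₀ · e^(−k·t) = 3.504 × e^(−0.1070 × 15.0)
  = 3.504 × 0.2009 = 0.7040 mg/L
Convert: 0.7040 mg/L × 1000 = 704.0 ng/mL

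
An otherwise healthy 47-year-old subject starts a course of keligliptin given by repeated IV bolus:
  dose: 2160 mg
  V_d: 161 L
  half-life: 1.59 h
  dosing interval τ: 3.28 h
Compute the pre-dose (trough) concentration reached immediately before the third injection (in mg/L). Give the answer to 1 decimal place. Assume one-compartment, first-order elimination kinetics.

C₀ per dose = Dose / Vd = 2160 / 161 = 13.42 mg/L
k = ln2 / t½ = 0.693147 / 1.59 = 0.4359 h⁻¹
Fraction remaining after one interval: r = e^(−kτ) = e^(−0.4359 × 3.28) = 0.2394
Before dose 3, 2 doses have been given (aged 1τ, 2τ).
C_trough = C₀ × (r + r²) = 13.42 × (0.2394 + 0.05731) = 3.982 mg/L

4.0 mg/L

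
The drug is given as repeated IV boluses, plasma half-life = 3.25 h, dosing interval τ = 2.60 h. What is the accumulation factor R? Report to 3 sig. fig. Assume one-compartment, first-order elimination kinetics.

k = ln2 / t½ = 0.693147 / 3.25 = 0.2133 h⁻¹
e^(−kτ) = e^(−0.2133 × 2.60) = 0.5743
Accumulation ratio R = 1 / (1 − e^(−kτ)) = 1 / (1 − 0.5743) = 2.349

2.35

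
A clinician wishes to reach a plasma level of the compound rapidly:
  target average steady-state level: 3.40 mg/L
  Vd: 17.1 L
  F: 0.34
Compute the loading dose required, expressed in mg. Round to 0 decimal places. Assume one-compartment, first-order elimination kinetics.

LD = Css × Vd / F = 3.40 × 17.1 / 0.34 = 171.0 mg

171 mg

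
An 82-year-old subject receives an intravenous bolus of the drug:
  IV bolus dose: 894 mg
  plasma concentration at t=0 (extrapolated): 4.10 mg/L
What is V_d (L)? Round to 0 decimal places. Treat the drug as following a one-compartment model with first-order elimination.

218 L

Vd = Dose / C₀ = 894.0 / 4.10 = 218.0 L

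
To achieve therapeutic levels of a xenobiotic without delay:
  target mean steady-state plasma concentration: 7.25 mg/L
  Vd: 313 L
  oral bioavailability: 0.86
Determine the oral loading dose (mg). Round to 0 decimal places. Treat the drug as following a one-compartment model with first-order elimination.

LD = Css × Vd / F = 7.25 × 313 / 0.86 = 2639 mg

2639 mg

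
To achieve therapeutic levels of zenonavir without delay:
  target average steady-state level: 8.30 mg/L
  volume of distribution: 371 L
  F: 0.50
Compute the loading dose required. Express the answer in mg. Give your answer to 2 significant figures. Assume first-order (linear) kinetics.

LD = Css × Vd / F = 8.30 × 371 / 0.50 = 6159 mg

6200 mg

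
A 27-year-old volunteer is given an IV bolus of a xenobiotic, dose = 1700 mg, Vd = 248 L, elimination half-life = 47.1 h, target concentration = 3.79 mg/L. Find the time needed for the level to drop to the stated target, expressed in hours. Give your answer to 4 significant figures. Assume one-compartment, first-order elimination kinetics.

40.27 h

C₀ = Dose / Vd = 1700 / 248 = 6.855 mg/L
k = ln2 / t½ = 0.693147 / 47.1 = 0.01472 h⁻¹
t = ln(C₀ / C) / k = ln(6.855 / 3.79) / 0.01472
  = ln(1.809) / 0.01472 = 0.5928 / 0.01472 = 40.27 h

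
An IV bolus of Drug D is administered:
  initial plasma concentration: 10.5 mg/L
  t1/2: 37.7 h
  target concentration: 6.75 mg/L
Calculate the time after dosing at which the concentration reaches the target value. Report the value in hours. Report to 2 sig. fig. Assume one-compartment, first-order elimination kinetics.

24 h

k = ln2 / t½ = 0.693147 / 37.7 = 0.01839 h⁻¹
t = ln(C₀ / C) / k = ln(10.50 / 6.75) / 0.01839
  = ln(1.556) / 0.01839 = 0.4421 / 0.01839 = 24.04 h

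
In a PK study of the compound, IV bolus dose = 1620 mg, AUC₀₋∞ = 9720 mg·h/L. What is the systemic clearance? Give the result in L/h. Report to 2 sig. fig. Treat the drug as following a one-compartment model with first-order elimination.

0.17 L/h

CL = Dose / AUC = 1620 / 9720 = 0.1667 L/h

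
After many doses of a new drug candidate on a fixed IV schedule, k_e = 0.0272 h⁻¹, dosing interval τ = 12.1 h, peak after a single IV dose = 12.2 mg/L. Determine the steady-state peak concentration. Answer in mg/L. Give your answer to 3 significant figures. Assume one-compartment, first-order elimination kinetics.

e^(−kτ) = e^(−0.02720 × 12.1) = 0.7196
Accumulation ratio R = 1 / (1 − e^(−kτ)) = 1 / (1 − 0.7196) = 3.566
Steady-state peak = C₀ × R = 12.2 × 3.566 = 43.51 mg/L

43.5 mg/L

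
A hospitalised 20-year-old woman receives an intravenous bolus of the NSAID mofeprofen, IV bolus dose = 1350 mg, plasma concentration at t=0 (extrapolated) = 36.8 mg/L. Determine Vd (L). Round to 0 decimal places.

Vd = Dose / C₀ = 1350 / 36.8 = 36.68 L

37 L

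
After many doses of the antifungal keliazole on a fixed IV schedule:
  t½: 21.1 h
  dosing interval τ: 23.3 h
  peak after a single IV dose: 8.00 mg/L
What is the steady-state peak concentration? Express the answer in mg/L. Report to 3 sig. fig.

15.0 mg/L

k = ln2 / t½ = 0.693147 / 21.1 = 0.03285 h⁻¹
e^(−kτ) = e^(−0.03285 × 23.3) = 0.4651
Accumulation ratio R = 1 / (1 − e^(−kτ)) = 1 / (1 − 0.4651) = 1.870
Steady-state peak = C₀ × R = 8.00 × 1.870 = 14.96 mg/L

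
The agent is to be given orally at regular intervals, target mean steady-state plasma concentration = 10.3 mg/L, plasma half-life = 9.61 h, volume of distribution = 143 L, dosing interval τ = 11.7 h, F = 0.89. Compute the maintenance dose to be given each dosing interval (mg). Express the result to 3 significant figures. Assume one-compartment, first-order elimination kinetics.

k = ln2 / t½ = 0.693147 / 9.61 = 0.07213 h⁻¹
CL = k × Vd = 0.07213 × 143 = 10.31 L/h
At steady state, F × (Dose/τ) = Css × CL.
Dose = Css × CL × τ / F = 10.3 × 10.31 × 11.7 / 0.89 = 1396 mg

1400 mg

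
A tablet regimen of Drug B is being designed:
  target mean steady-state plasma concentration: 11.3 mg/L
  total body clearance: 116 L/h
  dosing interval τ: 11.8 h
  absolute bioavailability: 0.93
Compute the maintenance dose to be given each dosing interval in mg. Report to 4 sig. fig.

At steady state, F × (Dose/τ) = Css × CL.
Dose = Css × CL × τ / F = 11.3 × 116.0 × 11.8 / 0.93 = 16630 mg

16630 mg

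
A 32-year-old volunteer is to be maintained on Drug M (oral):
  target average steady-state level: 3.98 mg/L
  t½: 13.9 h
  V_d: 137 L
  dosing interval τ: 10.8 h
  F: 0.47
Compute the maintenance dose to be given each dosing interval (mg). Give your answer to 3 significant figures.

625 mg

k = ln2 / t½ = 0.693147 / 13.9 = 0.04987 h⁻¹
CL = k × Vd = 0.04987 × 137 = 6.832 L/h
At steady state, F × (Dose/τ) = Css × CL.
Dose = Css × CL × τ / F = 3.98 × 6.832 × 10.8 / 0.47 = 624.8 mg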